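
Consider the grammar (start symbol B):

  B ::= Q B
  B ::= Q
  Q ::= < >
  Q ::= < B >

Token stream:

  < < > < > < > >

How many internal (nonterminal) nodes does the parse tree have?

8

[B [Q < [B [Q < >] [B [Q < >] [B [Q < >]]]] >]]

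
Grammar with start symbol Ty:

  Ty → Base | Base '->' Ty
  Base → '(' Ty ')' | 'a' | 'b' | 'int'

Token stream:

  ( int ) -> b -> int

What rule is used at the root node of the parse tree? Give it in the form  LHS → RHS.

Ty → Base '->' Ty

[Ty [Base ( [Ty [Base int]] )] -> [Ty [Base b] -> [Ty [Base int]]]]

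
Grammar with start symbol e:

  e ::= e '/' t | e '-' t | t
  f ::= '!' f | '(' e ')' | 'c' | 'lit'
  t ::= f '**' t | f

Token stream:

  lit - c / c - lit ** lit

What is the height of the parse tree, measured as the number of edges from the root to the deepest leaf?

6

[e [e [e [e [t [f lit]]] - [t [f c]]] / [t [f c]]] - [t [f lit] ** [t [f lit]]]]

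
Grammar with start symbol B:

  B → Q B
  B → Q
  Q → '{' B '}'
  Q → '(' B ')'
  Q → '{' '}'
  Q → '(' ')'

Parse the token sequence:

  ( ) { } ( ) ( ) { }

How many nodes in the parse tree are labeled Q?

[B [Q ( )] [B [Q { }] [B [Q ( )] [B [Q ( )] [B [Q { }]]]]]]

5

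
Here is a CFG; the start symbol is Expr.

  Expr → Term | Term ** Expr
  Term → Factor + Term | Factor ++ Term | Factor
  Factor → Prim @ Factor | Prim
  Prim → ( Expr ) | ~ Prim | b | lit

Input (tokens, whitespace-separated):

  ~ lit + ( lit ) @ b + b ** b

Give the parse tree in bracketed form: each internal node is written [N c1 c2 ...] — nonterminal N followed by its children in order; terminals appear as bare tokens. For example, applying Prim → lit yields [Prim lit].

[Expr [Term [Factor [Prim ~ [Prim lit]]] + [Term [Factor [Prim ( [Expr [Term [Factor [Prim lit]]]] )] @ [Factor [Prim b]]] + [Term [Factor [Prim b]]]]] ** [Expr [Term [Factor [Prim b]]]]]

Expr
Term ** Expr
Factor + Term ** Expr
Prim + Term ** Expr
~ Prim + Term ** Expr
~ lit + Term ** Expr
~ lit + Factor + Term ** Expr
~ lit + Prim @ Factor + Term ** Expr
~ lit + ( Expr ) @ Factor + Term ** Expr
~ lit + ( Term ) @ Factor + Term ** Expr
~ lit + ( Factor ) @ Factor + Term ** Expr
~ lit + ( Prim ) @ Factor + Term ** Expr
~ lit + ( lit ) @ Factor + Term ** Expr
~ lit + ( lit ) @ Prim + Term ** Expr
~ lit + ( lit ) @ b + Term ** Expr
~ lit + ( lit ) @ b + Factor ** Expr
~ lit + ( lit ) @ b + Prim ** Expr
~ lit + ( lit ) @ b + b ** Expr
~ lit + ( lit ) @ b + b ** Term
~ lit + ( lit ) @ b + b ** Factor
~ lit + ( lit ) @ b + b ** Prim
~ lit + ( lit ) @ b + b ** b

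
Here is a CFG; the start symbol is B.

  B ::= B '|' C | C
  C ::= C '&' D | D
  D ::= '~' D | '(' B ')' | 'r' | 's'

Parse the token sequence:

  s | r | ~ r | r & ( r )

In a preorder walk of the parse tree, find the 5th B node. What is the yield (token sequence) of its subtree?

r

[B [B [B [B [C [D s]]] | [C [D r]]] | [C [D ~ [D r]]]] | [C [C [D r]] & [D ( [B [C [D r]]] )]]]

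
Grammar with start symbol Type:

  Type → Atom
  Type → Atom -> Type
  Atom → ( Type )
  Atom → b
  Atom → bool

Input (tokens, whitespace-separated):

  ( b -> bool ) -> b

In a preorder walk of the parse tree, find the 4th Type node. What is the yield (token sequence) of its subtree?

[Type [Atom ( [Type [Atom b] -> [Type [Atom bool]]] )] -> [Type [Atom b]]]

b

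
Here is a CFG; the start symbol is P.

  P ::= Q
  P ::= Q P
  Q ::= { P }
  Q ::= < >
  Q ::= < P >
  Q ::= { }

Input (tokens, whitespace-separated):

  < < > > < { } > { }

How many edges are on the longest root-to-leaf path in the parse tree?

[P [Q < [P [Q < >]] >] [P [Q < [P [Q { }]] >] [P [Q { }]]]]

5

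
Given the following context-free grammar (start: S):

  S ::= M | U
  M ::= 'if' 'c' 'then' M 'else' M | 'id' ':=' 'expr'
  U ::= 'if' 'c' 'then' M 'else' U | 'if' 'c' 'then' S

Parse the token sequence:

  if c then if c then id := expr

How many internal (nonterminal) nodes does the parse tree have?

[S [U if c then [S [U if c then [S [M id := expr]]]]]]

6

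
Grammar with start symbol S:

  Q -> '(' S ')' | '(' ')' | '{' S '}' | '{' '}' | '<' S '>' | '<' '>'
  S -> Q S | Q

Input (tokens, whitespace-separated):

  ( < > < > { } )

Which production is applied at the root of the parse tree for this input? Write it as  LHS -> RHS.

S -> Q

[S [Q ( [S [Q < >] [S [Q < >] [S [Q { }]]]] )]]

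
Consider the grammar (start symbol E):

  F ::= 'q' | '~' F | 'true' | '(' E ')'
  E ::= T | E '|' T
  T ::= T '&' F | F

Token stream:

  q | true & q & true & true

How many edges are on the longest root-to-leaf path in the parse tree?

[E [E [T [F q]]] | [T [T [T [T [F true]] & [F q]] & [F true]] & [F true]]]

6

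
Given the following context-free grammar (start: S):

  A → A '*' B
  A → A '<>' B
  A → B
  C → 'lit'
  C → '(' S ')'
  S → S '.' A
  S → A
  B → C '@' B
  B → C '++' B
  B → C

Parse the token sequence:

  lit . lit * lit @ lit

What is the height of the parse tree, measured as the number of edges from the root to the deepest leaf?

5

[S [S [A [B [C lit]]]] . [A [A [B [C lit]]] * [B [C lit] @ [B [C lit]]]]]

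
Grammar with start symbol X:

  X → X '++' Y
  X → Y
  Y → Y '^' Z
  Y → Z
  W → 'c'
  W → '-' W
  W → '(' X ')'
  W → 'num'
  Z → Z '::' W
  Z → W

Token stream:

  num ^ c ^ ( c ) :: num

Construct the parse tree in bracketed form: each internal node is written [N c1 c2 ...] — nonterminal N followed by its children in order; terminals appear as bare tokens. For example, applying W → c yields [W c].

X
Y
Y ^ Z
Y ^ Z ^ Z
Z ^ Z ^ Z
W ^ Z ^ Z
num ^ Z ^ Z
num ^ W ^ Z
num ^ c ^ Z
num ^ c ^ Z :: W
num ^ c ^ W :: W
num ^ c ^ ( X ) :: W
num ^ c ^ ( Y ) :: W
num ^ c ^ ( Z ) :: W
num ^ c ^ ( W ) :: W
num ^ c ^ ( c ) :: W
num ^ c ^ ( c ) :: num

[X [Y [Y [Y [Z [W num]]] ^ [Z [W c]]] ^ [Z [Z [W ( [X [Y [Z [W c]]]] )]] :: [W num]]]]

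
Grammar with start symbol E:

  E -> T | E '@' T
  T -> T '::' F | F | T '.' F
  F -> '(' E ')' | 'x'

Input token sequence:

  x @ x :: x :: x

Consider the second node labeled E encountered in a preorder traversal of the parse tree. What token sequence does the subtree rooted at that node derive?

[E [E [T [F x]]] @ [T [T [T [F x]] :: [F x]] :: [F x]]]

x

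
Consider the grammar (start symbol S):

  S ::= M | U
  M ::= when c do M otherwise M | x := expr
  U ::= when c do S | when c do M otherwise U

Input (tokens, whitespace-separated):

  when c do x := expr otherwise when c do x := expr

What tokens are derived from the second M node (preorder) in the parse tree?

[S [U when c do [M x := expr] otherwise [U when c do [S [M x := expr]]]]]

x := expr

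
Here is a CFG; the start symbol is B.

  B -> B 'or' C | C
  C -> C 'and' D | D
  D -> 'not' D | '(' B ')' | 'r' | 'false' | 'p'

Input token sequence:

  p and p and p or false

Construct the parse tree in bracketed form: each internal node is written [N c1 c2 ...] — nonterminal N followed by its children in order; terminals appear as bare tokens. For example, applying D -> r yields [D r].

B
B or C
C or C
C and D or C
C and D and D or C
D and D and D or C
p and D and D or C
p and p and D or C
p and p and p or C
p and p and p or D
p and p and p or false

[B [B [C [C [C [D p]] and [D p]] and [D p]]] or [C [D false]]]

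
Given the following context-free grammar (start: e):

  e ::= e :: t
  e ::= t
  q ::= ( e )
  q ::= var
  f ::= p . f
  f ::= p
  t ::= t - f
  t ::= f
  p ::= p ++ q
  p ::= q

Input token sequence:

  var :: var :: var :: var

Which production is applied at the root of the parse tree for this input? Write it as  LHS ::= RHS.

[e [e [e [e [t [f [p [q var]]]]] :: [t [f [p [q var]]]]] :: [t [f [p [q var]]]]] :: [t [f [p [q var]]]]]

e ::= e :: t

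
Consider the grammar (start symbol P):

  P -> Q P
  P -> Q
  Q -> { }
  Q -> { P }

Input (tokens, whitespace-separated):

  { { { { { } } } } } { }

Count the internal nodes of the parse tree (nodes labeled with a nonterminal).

[P [Q { [P [Q { [P [Q { [P [Q { [P [Q { }]] }]] }]] }]] }] [P [Q { }]]]

12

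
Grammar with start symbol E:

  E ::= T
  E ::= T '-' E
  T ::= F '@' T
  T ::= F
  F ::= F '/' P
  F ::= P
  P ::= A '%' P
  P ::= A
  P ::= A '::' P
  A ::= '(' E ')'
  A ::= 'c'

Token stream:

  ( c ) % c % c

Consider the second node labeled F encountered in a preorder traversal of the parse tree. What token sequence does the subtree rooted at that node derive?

c

[E [T [F [P [A ( [E [T [F [P [A c]]]]] )] % [P [A c] % [P [A c]]]]]]]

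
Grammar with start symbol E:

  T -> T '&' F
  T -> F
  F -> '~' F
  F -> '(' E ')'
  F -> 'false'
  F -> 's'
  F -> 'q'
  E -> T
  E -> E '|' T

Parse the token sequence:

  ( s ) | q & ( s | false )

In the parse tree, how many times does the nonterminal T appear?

6

[E [E [T [F ( [E [T [F s]]] )]]] | [T [T [F q]] & [F ( [E [E [T [F s]]] | [T [F false]]] )]]]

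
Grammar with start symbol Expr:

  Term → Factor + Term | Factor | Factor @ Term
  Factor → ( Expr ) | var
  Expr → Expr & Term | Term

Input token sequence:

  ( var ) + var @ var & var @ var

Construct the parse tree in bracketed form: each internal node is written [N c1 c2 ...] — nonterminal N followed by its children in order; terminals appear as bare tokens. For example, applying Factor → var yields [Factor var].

Expr
Expr & Term
Term & Term
Factor + Term & Term
( Expr ) + Term & Term
( Term ) + Term & Term
( Factor ) + Term & Term
( var ) + Term & Term
( var ) + Factor @ Term & Term
( var ) + var @ Term & Term
( var ) + var @ Factor & Term
( var ) + var @ var & Term
( var ) + var @ var & Factor @ Term
( var ) + var @ var & var @ Term
( var ) + var @ var & var @ Factor
( var ) + var @ var & var @ var

[Expr [Expr [Term [Factor ( [Expr [Term [Factor var]]] )] + [Term [Factor var] @ [Term [Factor var]]]]] & [Term [Factor var] @ [Term [Factor var]]]]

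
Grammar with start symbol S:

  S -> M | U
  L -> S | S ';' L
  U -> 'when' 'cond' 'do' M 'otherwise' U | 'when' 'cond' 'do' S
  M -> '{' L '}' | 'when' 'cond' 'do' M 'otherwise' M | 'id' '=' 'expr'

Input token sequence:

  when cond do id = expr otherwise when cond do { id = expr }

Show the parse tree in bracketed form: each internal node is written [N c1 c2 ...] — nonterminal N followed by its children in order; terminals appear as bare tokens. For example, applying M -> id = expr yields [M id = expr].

[S [U when cond do [M id = expr] otherwise [U when cond do [S [M { [L [S [M id = expr]]] }]]]]]

S
U
when cond do M otherwise U
when cond do id = expr otherwise U
when cond do id = expr otherwise when cond do S
when cond do id = expr otherwise when cond do M
when cond do id = expr otherwise when cond do { L }
when cond do id = expr otherwise when cond do { S }
when cond do id = expr otherwise when cond do { M }
when cond do id = expr otherwise when cond do { id = expr }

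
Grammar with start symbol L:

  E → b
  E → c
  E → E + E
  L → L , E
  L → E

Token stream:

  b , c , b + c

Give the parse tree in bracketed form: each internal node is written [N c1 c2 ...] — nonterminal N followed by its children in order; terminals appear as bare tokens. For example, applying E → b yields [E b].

L
L , E
L , E , E
E , E , E
b , E , E
b , c , E
b , c , E + E
b , c , b + E
b , c , b + c

[L [L [L [E b]] , [E c]] , [E [E b] + [E c]]]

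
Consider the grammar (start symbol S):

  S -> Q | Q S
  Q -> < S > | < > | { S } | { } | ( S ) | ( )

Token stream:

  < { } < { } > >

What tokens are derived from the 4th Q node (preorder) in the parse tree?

{ }

[S [Q < [S [Q { }] [S [Q < [S [Q { }]] >]]] >]]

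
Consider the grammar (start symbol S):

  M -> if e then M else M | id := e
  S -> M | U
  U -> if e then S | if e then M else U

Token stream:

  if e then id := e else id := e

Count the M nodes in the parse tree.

3

[S [M if e then [M id := e] else [M id := e]]]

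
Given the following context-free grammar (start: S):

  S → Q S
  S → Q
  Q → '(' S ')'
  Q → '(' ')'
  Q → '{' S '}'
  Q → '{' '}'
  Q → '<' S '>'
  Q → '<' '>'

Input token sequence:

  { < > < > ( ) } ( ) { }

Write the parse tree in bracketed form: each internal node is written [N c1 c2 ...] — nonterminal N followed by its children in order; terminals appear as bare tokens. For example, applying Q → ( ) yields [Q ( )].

S
Q S
{ S } S
{ Q S } S
{ < > S } S
{ < > Q S } S
{ < > < > S } S
{ < > < > Q } S
{ < > < > ( ) } S
{ < > < > ( ) } Q S
{ < > < > ( ) } ( ) S
{ < > < > ( ) } ( ) Q
{ < > < > ( ) } ( ) { }

[S [Q { [S [Q < >] [S [Q < >] [S [Q ( )]]]] }] [S [Q ( )] [S [Q { }]]]]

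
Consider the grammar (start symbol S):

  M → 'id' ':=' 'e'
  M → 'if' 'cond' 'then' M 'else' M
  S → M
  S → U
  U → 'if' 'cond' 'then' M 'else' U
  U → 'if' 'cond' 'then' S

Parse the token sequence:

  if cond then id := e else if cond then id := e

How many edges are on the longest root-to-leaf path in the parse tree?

[S [U if cond then [M id := e] else [U if cond then [S [M id := e]]]]]

5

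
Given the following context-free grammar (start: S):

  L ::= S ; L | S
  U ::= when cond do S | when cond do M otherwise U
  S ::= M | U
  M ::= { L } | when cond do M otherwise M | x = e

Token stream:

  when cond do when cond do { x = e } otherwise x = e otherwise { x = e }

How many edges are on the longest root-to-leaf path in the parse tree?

7

[S [M when cond do [M when cond do [M { [L [S [M x = e]]] }] otherwise [M x = e]] otherwise [M { [L [S [M x = e]]] }]]]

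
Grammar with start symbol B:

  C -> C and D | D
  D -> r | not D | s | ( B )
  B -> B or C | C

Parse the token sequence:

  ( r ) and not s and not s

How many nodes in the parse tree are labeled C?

[B [C [C [C [D ( [B [C [D r]]] )]] and [D not [D s]]] and [D not [D s]]]]

4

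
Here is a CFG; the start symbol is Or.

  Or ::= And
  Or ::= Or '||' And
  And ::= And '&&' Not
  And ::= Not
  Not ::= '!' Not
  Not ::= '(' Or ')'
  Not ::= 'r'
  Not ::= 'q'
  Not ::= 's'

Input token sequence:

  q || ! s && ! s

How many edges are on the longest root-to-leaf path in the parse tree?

[Or [Or [And [Not q]]] || [And [And [Not ! [Not s]]] && [Not ! [Not s]]]]

5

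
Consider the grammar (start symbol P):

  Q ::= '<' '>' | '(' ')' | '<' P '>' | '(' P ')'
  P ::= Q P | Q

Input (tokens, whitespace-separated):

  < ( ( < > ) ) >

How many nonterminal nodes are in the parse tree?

[P [Q < [P [Q ( [P [Q ( [P [Q < >]] )]] )]] >]]

8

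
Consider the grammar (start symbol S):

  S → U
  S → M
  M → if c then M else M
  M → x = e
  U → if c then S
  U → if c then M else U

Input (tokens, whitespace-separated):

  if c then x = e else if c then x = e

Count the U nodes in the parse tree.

2

[S [U if c then [M x = e] else [U if c then [S [M x = e]]]]]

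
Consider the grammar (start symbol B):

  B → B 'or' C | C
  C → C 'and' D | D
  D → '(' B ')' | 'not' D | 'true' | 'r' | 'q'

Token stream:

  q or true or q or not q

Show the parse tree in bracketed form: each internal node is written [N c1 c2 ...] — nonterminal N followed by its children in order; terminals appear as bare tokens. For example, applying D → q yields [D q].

B
B or C
B or C or C
B or C or C or C
C or C or C or C
D or C or C or C
q or C or C or C
q or D or C or C
q or true or C or C
q or true or D or C
q or true or q or C
q or true or q or D
q or true or q or not D
q or true or q or not q

[B [B [B [B [C [D q]]] or [C [D true]]] or [C [D q]]] or [C [D not [D q]]]]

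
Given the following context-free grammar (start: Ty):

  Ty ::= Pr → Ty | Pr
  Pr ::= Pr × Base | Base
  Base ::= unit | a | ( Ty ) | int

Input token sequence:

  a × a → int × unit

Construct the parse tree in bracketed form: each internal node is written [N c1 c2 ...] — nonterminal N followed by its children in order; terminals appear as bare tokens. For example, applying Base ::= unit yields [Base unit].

Ty
Pr → Ty
Pr × Base → Ty
Base × Base → Ty
a × Base → Ty
a × a → Ty
a × a → Pr
a × a → Pr × Base
a × a → Base × Base
a × a → int × Base
a × a → int × unit

[Ty [Pr [Pr [Base a]] × [Base a]] → [Ty [Pr [Pr [Base int]] × [Base unit]]]]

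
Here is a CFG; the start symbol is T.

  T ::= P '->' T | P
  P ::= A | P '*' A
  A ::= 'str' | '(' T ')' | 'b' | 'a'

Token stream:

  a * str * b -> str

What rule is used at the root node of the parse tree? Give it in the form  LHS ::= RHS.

[T [P [P [P [A a]] * [A str]] * [A b]] -> [T [P [A str]]]]

T ::= P '->' T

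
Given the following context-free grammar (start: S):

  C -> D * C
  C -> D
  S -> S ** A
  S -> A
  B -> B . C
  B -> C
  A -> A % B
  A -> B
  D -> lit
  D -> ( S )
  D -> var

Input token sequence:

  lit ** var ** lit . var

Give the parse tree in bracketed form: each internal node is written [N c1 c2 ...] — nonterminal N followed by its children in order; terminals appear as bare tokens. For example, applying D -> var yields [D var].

[S [S [S [A [B [C [D lit]]]]] ** [A [B [C [D var]]]]] ** [A [B [B [C [D lit]]] . [C [D var]]]]]

S
S ** A
S ** A ** A
A ** A ** A
B ** A ** A
C ** A ** A
D ** A ** A
lit ** A ** A
lit ** B ** A
lit ** C ** A
lit ** D ** A
lit ** var ** A
lit ** var ** B
lit ** var ** B . C
lit ** var ** C . C
lit ** var ** D . C
lit ** var ** lit . C
lit ** var ** lit . D
lit ** var ** lit . var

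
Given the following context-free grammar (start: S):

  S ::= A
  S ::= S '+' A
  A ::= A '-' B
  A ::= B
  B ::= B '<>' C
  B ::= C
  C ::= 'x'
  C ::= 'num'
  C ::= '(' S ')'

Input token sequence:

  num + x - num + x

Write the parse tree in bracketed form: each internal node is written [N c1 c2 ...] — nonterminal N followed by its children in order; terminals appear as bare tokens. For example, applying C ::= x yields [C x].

[S [S [S [A [B [C num]]]] + [A [A [B [C x]]] - [B [C num]]]] + [A [B [C x]]]]

S
S + A
S + A + A
A + A + A
B + A + A
C + A + A
num + A + A
num + A - B + A
num + B - B + A
num + C - B + A
num + x - B + A
num + x - C + A
num + x - num + A
num + x - num + B
num + x - num + C
num + x - num + x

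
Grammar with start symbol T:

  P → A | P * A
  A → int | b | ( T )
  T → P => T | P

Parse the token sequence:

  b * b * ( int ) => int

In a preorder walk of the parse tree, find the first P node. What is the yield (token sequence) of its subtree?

b * b * ( int )

[T [P [P [P [A b]] * [A b]] * [A ( [T [P [A int]]] )]] => [T [P [A int]]]]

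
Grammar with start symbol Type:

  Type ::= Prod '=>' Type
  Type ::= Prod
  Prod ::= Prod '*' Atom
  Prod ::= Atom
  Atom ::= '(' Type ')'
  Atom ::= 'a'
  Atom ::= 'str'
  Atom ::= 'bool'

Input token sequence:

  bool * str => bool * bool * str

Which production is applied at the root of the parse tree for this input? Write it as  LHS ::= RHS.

Type ::= Prod '=>' Type

[Type [Prod [Prod [Atom bool]] * [Atom str]] => [Type [Prod [Prod [Prod [Atom bool]] * [Atom bool]] * [Atom str]]]]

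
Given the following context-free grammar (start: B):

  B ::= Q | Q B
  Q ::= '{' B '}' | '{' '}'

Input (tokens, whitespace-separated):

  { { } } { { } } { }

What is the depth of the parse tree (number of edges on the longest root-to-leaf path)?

[B [Q { [B [Q { }]] }] [B [Q { [B [Q { }]] }] [B [Q { }]]]]

5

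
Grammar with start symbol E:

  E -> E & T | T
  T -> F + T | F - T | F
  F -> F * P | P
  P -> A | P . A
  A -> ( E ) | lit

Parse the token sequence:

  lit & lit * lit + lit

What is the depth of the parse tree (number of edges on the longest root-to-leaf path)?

[E [E [T [F [P [A lit]]]]] & [T [F [F [P [A lit]]] * [P [A lit]]] + [T [F [P [A lit]]]]]]

6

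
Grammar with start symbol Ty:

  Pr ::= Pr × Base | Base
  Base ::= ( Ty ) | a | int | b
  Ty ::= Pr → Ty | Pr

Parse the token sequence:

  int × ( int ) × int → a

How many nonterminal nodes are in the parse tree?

13

[Ty [Pr [Pr [Pr [Base int]] × [Base ( [Ty [Pr [Base int]]] )]] × [Base int]] → [Ty [Pr [Base a]]]]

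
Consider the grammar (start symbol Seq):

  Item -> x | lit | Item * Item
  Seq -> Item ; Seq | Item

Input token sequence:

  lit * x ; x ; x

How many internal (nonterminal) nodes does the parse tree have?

[Seq [Item [Item lit] * [Item x]] ; [Seq [Item x] ; [Seq [Item x]]]]

8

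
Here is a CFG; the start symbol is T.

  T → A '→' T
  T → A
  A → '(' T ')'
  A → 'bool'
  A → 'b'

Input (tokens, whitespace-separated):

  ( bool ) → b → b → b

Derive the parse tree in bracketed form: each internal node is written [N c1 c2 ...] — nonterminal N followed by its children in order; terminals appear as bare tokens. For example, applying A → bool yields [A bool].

T
A → T
( T ) → T
( A ) → T
( bool ) → T
( bool ) → A → T
( bool ) → b → T
( bool ) → b → A → T
( bool ) → b → b → T
( bool ) → b → b → A
( bool ) → b → b → b

[T [A ( [T [A bool]] )] → [T [A b] → [T [A b] → [T [A b]]]]]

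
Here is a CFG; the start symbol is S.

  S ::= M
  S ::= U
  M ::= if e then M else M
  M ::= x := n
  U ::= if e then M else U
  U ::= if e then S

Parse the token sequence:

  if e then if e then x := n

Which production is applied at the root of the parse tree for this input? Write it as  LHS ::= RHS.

[S [U if e then [S [U if e then [S [M x := n]]]]]]

S ::= U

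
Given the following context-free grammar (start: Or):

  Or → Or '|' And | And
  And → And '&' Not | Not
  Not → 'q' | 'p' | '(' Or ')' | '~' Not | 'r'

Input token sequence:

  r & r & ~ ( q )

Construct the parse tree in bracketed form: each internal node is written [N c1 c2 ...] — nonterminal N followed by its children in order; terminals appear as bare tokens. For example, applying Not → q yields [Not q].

[Or [And [And [And [Not r]] & [Not r]] & [Not ~ [Not ( [Or [And [Not q]]] )]]]]

Or
And
And & Not
And & Not & Not
Not & Not & Not
r & Not & Not
r & r & Not
r & r & ~ Not
r & r & ~ ( Or )
r & r & ~ ( And )
r & r & ~ ( Not )
r & r & ~ ( q )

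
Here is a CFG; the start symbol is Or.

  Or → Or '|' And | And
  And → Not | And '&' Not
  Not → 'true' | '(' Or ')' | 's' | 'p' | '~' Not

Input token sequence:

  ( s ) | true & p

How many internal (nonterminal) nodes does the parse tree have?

[Or [Or [And [Not ( [Or [And [Not s]]] )]]] | [And [And [Not true]] & [Not p]]]

11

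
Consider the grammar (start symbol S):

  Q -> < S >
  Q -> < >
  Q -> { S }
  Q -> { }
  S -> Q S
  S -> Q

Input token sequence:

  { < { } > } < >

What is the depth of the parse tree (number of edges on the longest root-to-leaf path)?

6

[S [Q { [S [Q < [S [Q { }]] >]] }] [S [Q < >]]]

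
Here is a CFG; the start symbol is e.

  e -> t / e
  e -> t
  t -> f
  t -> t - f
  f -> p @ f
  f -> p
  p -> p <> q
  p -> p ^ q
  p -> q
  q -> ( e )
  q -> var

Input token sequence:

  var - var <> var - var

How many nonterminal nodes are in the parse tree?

[e [t [t [t [f [p [q var]]]] - [f [p [p [q var]] <> [q var]]]] - [f [p [q var]]]]]

15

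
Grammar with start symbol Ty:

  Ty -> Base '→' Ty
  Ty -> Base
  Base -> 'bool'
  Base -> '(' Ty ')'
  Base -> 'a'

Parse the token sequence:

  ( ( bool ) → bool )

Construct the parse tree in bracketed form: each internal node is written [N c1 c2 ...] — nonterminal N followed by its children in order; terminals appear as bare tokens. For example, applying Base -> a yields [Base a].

Ty
Base
( Ty )
( Base → Ty )
( ( Ty ) → Ty )
( ( Base ) → Ty )
( ( bool ) → Ty )
( ( bool ) → Base )
( ( bool ) → bool )

[Ty [Base ( [Ty [Base ( [Ty [Base bool]] )] → [Ty [Base bool]]] )]]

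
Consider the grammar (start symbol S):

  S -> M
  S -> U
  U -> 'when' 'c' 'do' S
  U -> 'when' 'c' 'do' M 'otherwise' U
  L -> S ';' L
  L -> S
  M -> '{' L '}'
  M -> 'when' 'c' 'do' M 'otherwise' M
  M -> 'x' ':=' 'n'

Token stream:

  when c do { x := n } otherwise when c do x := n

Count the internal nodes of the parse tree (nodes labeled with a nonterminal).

[S [U when c do [M { [L [S [M x := n]]] }] otherwise [U when c do [S [M x := n]]]]]

9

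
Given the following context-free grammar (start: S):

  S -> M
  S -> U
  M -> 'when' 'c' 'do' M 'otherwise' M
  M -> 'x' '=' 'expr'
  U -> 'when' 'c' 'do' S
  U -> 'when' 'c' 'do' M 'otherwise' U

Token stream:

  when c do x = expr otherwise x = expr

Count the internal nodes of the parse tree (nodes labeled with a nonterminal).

[S [M when c do [M x = expr] otherwise [M x = expr]]]

4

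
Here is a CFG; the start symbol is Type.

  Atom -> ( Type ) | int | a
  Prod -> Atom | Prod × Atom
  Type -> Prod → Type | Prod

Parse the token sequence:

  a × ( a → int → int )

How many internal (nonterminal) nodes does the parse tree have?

14

[Type [Prod [Prod [Atom a]] × [Atom ( [Type [Prod [Atom a]] → [Type [Prod [Atom int]] → [Type [Prod [Atom int]]]]] )]]]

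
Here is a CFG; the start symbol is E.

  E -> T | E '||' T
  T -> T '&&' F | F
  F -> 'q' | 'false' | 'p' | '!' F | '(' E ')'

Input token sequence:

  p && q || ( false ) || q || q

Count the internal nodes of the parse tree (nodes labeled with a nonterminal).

17

[E [E [E [E [T [T [F p]] && [F q]]] || [T [F ( [E [T [F false]]] )]]] || [T [F q]]] || [T [F q]]]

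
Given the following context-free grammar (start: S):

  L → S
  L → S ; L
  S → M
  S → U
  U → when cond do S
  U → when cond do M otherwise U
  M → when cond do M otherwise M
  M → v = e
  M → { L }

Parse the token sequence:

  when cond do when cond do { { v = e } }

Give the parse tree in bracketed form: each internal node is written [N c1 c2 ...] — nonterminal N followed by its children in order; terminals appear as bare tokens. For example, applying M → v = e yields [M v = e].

S
U
when cond do S
when cond do U
when cond do when cond do S
when cond do when cond do M
when cond do when cond do { L }
when cond do when cond do { S }
when cond do when cond do { M }
when cond do when cond do { { L } }
when cond do when cond do { { S } }
when cond do when cond do { { M } }
when cond do when cond do { { v = e } }

[S [U when cond do [S [U when cond do [S [M { [L [S [M { [L [S [M v = e]]] }]]] }]]]]]]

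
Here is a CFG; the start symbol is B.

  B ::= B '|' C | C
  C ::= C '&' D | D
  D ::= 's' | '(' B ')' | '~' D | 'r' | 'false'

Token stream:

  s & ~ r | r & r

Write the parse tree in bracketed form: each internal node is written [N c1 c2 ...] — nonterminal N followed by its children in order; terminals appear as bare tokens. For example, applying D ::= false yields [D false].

B
B | C
C | C
C & D | C
D & D | C
s & D | C
s & ~ D | C
s & ~ r | C
s & ~ r | C & D
s & ~ r | D & D
s & ~ r | r & D
s & ~ r | r & r

[B [B [C [C [D s]] & [D ~ [D r]]]] | [C [C [D r]] & [D r]]]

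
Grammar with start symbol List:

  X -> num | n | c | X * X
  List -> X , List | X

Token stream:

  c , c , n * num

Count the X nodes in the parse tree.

[List [X c] , [List [X c] , [List [X [X n] * [X num]]]]]

5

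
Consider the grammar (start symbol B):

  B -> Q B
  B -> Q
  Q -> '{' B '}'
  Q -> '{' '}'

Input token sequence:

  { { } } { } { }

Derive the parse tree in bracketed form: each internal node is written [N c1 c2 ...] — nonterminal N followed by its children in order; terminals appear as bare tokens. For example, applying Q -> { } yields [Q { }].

B
Q B
{ B } B
{ Q } B
{ { } } B
{ { } } Q B
{ { } } { } B
{ { } } { } Q
{ { } } { } { }

[B [Q { [B [Q { }]] }] [B [Q { }] [B [Q { }]]]]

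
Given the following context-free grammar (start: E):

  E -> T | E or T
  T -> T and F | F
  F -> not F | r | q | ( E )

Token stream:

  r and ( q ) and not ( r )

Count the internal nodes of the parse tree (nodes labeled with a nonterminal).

14

[E [T [T [T [F r]] and [F ( [E [T [F q]]] )]] and [F not [F ( [E [T [F r]]] )]]]]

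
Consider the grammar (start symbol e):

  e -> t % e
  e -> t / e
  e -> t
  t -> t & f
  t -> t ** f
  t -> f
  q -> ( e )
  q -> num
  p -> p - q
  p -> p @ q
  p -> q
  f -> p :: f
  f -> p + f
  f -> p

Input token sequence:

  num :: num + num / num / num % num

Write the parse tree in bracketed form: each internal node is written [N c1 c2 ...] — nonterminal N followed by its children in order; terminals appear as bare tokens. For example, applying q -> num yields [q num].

[e [t [f [p [q num]] :: [f [p [q num]] + [f [p [q num]]]]]] / [e [t [f [p [q num]]]] / [e [t [f [p [q num]]]] % [e [t [f [p [q num]]]]]]]]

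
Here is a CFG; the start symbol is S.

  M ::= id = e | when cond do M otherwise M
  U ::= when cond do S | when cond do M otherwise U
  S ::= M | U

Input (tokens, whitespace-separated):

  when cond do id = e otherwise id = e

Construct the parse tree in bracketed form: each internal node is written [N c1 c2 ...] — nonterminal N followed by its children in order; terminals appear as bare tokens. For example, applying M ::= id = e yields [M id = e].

S
M
when cond do M otherwise M
when cond do id = e otherwise M
when cond do id = e otherwise id = e

[S [M when cond do [M id = e] otherwise [M id = e]]]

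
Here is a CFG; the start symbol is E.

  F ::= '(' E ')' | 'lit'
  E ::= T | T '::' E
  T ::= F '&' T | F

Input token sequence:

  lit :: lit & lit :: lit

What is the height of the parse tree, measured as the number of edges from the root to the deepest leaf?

5

[E [T [F lit]] :: [E [T [F lit] & [T [F lit]]] :: [E [T [F lit]]]]]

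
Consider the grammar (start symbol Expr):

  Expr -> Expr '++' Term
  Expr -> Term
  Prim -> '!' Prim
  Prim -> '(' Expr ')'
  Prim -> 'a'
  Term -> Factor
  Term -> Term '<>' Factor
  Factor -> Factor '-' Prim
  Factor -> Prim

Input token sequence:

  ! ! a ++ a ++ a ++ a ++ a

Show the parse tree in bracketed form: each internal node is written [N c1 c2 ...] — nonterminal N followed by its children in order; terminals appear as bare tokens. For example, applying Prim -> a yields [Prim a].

[Expr [Expr [Expr [Expr [Expr [Term [Factor [Prim ! [Prim ! [Prim a]]]]]] ++ [Term [Factor [Prim a]]]] ++ [Term [Factor [Prim a]]]] ++ [Term [Factor [Prim a]]]] ++ [Term [Factor [Prim a]]]]

Expr
Expr ++ Term
Expr ++ Term ++ Term
Expr ++ Term ++ Term ++ Term
Expr ++ Term ++ Term ++ Term ++ Term
Term ++ Term ++ Term ++ Term ++ Term
Factor ++ Term ++ Term ++ Term ++ Term
Prim ++ Term ++ Term ++ Term ++ Term
! Prim ++ Term ++ Term ++ Term ++ Term
! ! Prim ++ Term ++ Term ++ Term ++ Term
! ! a ++ Term ++ Term ++ Term ++ Term
! ! a ++ Factor ++ Term ++ Term ++ Term
! ! a ++ Prim ++ Term ++ Term ++ Term
! ! a ++ a ++ Term ++ Term ++ Term
! ! a ++ a ++ Factor ++ Term ++ Term
! ! a ++ a ++ Prim ++ Term ++ Term
! ! a ++ a ++ a ++ Term ++ Term
! ! a ++ a ++ a ++ Factor ++ Term
! ! a ++ a ++ a ++ Prim ++ Term
! ! a ++ a ++ a ++ a ++ Term
! ! a ++ a ++ a ++ a ++ Factor
! ! a ++ a ++ a ++ a ++ Prim
! ! a ++ a ++ a ++ a ++ a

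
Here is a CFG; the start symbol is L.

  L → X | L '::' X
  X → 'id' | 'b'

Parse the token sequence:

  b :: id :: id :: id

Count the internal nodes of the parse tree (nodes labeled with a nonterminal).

8

[L [L [L [L [X b]] :: [X id]] :: [X id]] :: [X id]]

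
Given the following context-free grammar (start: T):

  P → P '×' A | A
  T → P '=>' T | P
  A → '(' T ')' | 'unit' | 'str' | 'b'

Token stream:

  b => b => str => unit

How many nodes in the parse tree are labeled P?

4

[T [P [A b]] => [T [P [A b]] => [T [P [A str]] => [T [P [A unit]]]]]]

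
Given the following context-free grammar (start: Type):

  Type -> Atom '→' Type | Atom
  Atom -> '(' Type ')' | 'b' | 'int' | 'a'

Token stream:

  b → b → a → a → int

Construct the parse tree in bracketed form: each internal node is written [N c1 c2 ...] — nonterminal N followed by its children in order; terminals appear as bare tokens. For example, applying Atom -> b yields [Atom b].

Type
Atom → Type
b → Type
b → Atom → Type
b → b → Type
b → b → Atom → Type
b → b → a → Type
b → b → a → Atom → Type
b → b → a → a → Type
b → b → a → a → Atom
b → b → a → a → int

[Type [Atom b] → [Type [Atom b] → [Type [Atom a] → [Type [Atom a] → [Type [Atom int]]]]]]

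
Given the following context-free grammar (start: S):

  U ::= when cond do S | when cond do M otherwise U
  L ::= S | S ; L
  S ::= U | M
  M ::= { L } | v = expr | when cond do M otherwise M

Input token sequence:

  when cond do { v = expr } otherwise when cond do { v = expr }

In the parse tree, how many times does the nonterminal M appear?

4

[S [U when cond do [M { [L [S [M v = expr]]] }] otherwise [U when cond do [S [M { [L [S [M v = expr]]] }]]]]]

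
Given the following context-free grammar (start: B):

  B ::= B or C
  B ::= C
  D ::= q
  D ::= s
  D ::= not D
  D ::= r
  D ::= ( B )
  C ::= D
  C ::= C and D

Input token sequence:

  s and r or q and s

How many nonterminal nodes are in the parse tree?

[B [B [C [C [D s]] and [D r]]] or [C [C [D q]] and [D s]]]

10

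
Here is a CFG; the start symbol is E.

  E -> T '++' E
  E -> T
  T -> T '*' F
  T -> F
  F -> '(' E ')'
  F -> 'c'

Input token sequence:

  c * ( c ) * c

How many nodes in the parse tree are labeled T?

[E [T [T [T [F c]] * [F ( [E [T [F c]]] )]] * [F c]]]

4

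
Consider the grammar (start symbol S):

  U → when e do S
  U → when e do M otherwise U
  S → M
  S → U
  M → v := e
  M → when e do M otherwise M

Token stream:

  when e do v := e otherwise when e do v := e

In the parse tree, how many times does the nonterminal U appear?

2

[S [U when e do [M v := e] otherwise [U when e do [S [M v := e]]]]]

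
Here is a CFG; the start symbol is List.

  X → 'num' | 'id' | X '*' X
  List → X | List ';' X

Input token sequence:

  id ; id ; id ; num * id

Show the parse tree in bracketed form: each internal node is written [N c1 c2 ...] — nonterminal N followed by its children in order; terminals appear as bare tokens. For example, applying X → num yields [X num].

[List [List [List [List [X id]] ; [X id]] ; [X id]] ; [X [X num] * [X id]]]

List
List ; X
List ; X ; X
List ; X ; X ; X
X ; X ; X ; X
id ; X ; X ; X
id ; id ; X ; X
id ; id ; id ; X
id ; id ; id ; X * X
id ; id ; id ; num * X
id ; id ; id ; num * id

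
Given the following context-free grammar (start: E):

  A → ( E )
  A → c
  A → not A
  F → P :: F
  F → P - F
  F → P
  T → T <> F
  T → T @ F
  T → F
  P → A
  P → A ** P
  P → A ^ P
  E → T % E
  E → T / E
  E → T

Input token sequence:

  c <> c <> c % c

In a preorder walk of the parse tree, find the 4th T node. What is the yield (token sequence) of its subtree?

c

[E [T [T [T [F [P [A c]]]] <> [F [P [A c]]]] <> [F [P [A c]]]] % [E [T [F [P [A c]]]]]]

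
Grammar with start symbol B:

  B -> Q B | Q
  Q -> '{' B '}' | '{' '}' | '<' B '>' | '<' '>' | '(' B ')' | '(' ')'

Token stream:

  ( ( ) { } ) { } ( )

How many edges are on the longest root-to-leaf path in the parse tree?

[B [Q ( [B [Q ( )] [B [Q { }]]] )] [B [Q { }] [B [Q ( )]]]]

5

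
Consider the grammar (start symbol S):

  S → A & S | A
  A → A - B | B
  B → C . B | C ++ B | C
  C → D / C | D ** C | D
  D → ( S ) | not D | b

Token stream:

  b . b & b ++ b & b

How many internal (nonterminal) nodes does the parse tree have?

21

[S [A [B [C [D b]] . [B [C [D b]]]]] & [S [A [B [C [D b]] ++ [B [C [D b]]]]] & [S [A [B [C [D b]]]]]]]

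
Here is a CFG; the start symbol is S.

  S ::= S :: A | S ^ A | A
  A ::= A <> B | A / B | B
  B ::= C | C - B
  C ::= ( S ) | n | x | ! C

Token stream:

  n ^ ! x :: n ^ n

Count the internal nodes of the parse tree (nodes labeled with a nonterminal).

17

[S [S [S [S [A [B [C n]]]] ^ [A [B [C ! [C x]]]]] :: [A [B [C n]]]] ^ [A [B [C n]]]]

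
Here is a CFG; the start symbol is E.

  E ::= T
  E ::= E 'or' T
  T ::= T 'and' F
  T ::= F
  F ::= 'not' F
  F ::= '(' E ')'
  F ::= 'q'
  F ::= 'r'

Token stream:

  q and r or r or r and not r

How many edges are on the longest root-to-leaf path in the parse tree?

6

[E [E [E [T [T [F q]] and [F r]]] or [T [F r]]] or [T [T [F r]] and [F not [F r]]]]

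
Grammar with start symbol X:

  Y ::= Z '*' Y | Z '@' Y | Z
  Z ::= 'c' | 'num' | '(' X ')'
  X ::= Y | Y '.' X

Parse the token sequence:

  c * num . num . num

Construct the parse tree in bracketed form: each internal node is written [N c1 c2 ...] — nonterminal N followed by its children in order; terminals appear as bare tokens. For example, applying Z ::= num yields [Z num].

X
Y . X
Z * Y . X
c * Y . X
c * Z . X
c * num . X
c * num . Y . X
c * num . Z . X
c * num . num . X
c * num . num . Y
c * num . num . Z
c * num . num . num

[X [Y [Z c] * [Y [Z num]]] . [X [Y [Z num]] . [X [Y [Z num]]]]]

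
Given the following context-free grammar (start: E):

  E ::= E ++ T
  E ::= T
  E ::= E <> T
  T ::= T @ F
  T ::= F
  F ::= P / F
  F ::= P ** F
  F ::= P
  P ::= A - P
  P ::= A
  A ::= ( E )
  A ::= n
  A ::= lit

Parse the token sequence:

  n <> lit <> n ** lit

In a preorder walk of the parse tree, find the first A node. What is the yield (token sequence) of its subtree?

[E [E [E [T [F [P [A n]]]]] <> [T [F [P [A lit]]]]] <> [T [F [P [A n]] ** [F [P [A lit]]]]]]

n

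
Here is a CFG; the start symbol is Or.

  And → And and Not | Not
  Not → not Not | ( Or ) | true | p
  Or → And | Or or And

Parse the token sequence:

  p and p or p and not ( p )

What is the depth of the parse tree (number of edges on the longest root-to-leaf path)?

7

[Or [Or [And [And [Not p]] and [Not p]]] or [And [And [Not p]] and [Not not [Not ( [Or [And [Not p]]] )]]]]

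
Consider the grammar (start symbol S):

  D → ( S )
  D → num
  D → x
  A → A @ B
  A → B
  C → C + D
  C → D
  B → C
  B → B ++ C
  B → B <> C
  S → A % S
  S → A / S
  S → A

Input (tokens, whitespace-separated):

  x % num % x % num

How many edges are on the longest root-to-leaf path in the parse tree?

8

[S [A [B [C [D x]]]] % [S [A [B [C [D num]]]] % [S [A [B [C [D x]]]] % [S [A [B [C [D num]]]]]]]]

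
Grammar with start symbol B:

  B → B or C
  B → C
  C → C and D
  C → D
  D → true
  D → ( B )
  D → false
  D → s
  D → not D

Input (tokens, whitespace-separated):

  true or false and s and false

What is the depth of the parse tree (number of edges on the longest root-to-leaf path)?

[B [B [C [D true]]] or [C [C [C [D false]] and [D s]] and [D false]]]

5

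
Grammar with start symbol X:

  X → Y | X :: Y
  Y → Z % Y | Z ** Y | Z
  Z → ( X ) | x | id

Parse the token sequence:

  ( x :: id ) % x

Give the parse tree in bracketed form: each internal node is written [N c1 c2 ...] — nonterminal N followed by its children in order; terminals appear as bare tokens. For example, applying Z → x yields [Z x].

[X [Y [Z ( [X [X [Y [Z x]]] :: [Y [Z id]]] )] % [Y [Z x]]]]

X
Y
Z % Y
( X ) % Y
( X :: Y ) % Y
( Y :: Y ) % Y
( Z :: Y ) % Y
( x :: Y ) % Y
( x :: Z ) % Y
( x :: id ) % Y
( x :: id ) % Z
( x :: id ) % x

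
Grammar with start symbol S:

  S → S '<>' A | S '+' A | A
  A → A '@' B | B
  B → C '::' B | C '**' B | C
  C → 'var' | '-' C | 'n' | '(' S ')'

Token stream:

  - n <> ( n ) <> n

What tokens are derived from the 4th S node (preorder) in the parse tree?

[S [S [S [A [B [C - [C n]]]]] <> [A [B [C ( [S [A [B [C n]]]] )]]]] <> [A [B [C n]]]]

n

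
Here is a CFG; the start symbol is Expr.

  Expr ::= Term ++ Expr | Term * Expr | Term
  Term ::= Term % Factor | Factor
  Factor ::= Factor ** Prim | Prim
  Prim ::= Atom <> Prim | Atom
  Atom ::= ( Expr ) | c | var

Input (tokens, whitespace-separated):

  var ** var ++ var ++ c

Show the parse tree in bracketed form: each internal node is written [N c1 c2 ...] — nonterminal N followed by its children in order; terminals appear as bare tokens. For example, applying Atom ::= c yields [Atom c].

Expr
Term ++ Expr
Factor ++ Expr
Factor ** Prim ++ Expr
Prim ** Prim ++ Expr
Atom ** Prim ++ Expr
var ** Prim ++ Expr
var ** Atom ++ Expr
var ** var ++ Expr
var ** var ++ Term ++ Expr
var ** var ++ Factor ++ Expr
var ** var ++ Prim ++ Expr
var ** var ++ Atom ++ Expr
var ** var ++ var ++ Expr
var ** var ++ var ++ Term
var ** var ++ var ++ Factor
var ** var ++ var ++ Prim
var ** var ++ var ++ Atom
var ** var ++ var ++ c

[Expr [Term [Factor [Factor [Prim [Atom var]]] ** [Prim [Atom var]]]] ++ [Expr [Term [Factor [Prim [Atom var]]]] ++ [Expr [Term [Factor [Prim [Atom c]]]]]]]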